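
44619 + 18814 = 63433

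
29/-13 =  - 3 + 10/13=-2.23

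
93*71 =6603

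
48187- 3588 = 44599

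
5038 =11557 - 6519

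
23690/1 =23690 = 23690.00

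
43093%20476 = 2141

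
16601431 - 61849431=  - 45248000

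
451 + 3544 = 3995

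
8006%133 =26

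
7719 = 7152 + 567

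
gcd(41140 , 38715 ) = 5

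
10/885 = 2/177 = 0.01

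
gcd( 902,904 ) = 2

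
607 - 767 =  - 160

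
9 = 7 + 2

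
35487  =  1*35487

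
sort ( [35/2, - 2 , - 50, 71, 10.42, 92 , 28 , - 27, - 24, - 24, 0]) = [ - 50, - 27, - 24,-24, - 2,0, 10.42,35/2, 28, 71,  92 ]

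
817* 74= 60458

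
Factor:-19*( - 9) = 3^2*19^1=171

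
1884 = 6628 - 4744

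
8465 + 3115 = 11580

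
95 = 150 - 55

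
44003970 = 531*82870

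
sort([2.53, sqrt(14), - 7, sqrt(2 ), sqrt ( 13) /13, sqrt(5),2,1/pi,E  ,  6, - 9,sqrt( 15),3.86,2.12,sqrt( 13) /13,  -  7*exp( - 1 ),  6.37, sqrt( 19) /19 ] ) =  [ - 9, - 7, -7 * exp(-1 ), sqrt( 19 )/19,sqrt(13)/13, sqrt(13)/13,1/pi, sqrt( 2),2,2.12,sqrt( 5),2.53, E,sqrt( 14 ),3.86 , sqrt(15), 6, 6.37 ]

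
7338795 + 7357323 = 14696118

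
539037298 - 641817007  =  -102779709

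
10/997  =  10/997 = 0.01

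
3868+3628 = 7496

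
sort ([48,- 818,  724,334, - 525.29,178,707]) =[ - 818, - 525.29, 48,  178,334,  707, 724 ]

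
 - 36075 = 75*( - 481) 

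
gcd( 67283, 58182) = 1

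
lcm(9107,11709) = 81963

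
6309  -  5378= 931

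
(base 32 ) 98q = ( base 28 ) c36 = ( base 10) 9498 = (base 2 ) 10010100011010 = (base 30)AGI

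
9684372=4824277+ 4860095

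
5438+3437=8875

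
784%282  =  220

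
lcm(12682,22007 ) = 748238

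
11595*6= 69570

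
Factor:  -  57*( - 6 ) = 342 = 2^1 * 3^2 * 19^1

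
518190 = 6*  86365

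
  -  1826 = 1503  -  3329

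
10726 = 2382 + 8344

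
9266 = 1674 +7592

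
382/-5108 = -1+2363/2554   =  - 0.07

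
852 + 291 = 1143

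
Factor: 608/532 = 8/7=2^3 * 7^( - 1)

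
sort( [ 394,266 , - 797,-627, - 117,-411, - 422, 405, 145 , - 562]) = [-797,-627, -562, - 422, - 411, - 117, 145, 266,394,405 ]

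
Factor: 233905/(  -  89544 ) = -815/312 = - 2^( - 3 )*3^( - 1)*5^1*13^ (- 1 )*163^1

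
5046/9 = 560  +  2/3 = 560.67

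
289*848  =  245072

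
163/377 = 163/377 = 0.43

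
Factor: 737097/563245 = 831/635  =  3^1 * 5^ ( - 1 ) * 127^( - 1) * 277^1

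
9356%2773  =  1037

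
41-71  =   - 30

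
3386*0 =0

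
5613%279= 33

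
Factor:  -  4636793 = -7^1*61^1*10859^1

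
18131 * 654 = 11857674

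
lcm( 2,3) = 6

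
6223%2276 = 1671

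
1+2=3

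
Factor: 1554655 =5^1*310931^1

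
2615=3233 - 618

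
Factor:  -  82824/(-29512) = 3^1*29^1*31^( -1 ) = 87/31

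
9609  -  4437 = 5172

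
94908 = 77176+17732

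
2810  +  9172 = 11982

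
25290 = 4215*6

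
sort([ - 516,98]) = [ - 516, 98 ]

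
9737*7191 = 70018767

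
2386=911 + 1475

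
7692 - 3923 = 3769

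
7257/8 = 7257/8 = 907.12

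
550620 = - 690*(- 798)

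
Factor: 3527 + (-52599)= - 49072 = - 2^4*3067^1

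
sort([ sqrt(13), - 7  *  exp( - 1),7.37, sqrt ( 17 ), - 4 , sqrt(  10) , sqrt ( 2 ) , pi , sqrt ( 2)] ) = [ - 4 , - 7 * exp(  -  1),sqrt( 2 ), sqrt(2),pi , sqrt( 10), sqrt(13), sqrt( 17), 7.37 ] 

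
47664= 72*662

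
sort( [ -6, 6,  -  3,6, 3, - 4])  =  [  -  6,  -  4, - 3,3, 6,6 ] 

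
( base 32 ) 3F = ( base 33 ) 3c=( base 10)111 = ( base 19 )5g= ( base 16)6F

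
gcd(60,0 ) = 60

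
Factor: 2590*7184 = 2^5*5^1 * 7^1*37^1 *449^1  =  18606560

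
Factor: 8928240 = 2^4*3^1*5^1*37201^1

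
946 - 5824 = -4878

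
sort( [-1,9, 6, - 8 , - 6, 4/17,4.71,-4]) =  [ - 8,-6, - 4,-1 , 4/17, 4.71,6, 9]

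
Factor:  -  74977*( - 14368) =1077269536 = 2^5 *7^1*449^1*10711^1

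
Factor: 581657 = 581657^1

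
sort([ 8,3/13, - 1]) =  [ - 1,3/13 , 8] 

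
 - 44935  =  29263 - 74198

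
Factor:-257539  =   - 257539^1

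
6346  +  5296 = 11642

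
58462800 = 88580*660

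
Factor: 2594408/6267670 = 1297204/3133835 = 2^2*5^( - 1) * 41^( -1)*15287^(-1)*324301^1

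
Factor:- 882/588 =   -  2^( - 1)* 3^1 = - 3/2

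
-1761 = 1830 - 3591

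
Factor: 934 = 2^1*467^1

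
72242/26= 36121/13 = 2778.54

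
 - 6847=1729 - 8576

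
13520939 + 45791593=59312532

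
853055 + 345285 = 1198340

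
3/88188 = 1/29396 =0.00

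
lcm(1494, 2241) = 4482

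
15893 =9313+6580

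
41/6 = 6+5/6  =  6.83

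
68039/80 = 850 + 39/80 = 850.49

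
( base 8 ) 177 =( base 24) 57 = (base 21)61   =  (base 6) 331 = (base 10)127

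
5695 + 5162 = 10857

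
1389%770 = 619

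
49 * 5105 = 250145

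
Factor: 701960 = 2^3*5^1* 7^1*23^1 *109^1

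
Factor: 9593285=5^1 * 13^2*11353^1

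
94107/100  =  94107/100 = 941.07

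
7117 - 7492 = - 375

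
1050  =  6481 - 5431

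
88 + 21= 109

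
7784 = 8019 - 235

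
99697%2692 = 93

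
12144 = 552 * 22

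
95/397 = 95/397 = 0.24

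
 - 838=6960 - 7798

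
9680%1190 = 160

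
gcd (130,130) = 130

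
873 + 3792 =4665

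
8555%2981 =2593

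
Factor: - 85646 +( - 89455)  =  -175101 = - 3^1*58367^1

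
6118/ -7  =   - 874/1 = -874.00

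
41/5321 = 41/5321 = 0.01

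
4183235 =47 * 89005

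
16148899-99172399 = -83023500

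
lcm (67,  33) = 2211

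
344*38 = 13072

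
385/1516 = 385/1516 = 0.25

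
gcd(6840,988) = 76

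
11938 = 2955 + 8983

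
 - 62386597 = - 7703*8099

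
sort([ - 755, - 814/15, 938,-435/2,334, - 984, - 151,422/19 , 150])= [- 984,- 755,  -  435/2, - 151,-814/15,422/19, 150,334,  938 ] 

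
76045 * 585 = 44486325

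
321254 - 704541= - 383287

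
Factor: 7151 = 7151^1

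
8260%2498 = 766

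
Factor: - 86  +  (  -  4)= -2^1*3^2*5^1 = - 90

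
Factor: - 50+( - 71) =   -  121 = -  11^2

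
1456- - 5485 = 6941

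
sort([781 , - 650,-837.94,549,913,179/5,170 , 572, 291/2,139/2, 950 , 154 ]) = [ - 837.94, - 650, 179/5, 139/2,291/2, 154,170,549, 572,781, 913, 950 ]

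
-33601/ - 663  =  50+451/663 = 50.68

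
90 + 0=90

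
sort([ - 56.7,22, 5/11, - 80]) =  [ - 80, - 56.7, 5/11, 22 ] 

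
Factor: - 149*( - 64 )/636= 2^4*3^( - 1)*53^( - 1 )*149^1=2384/159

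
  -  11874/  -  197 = 11874/197 = 60.27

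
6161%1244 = 1185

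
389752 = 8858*44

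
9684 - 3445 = 6239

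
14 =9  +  5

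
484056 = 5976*81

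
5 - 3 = 2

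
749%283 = 183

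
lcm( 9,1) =9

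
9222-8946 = 276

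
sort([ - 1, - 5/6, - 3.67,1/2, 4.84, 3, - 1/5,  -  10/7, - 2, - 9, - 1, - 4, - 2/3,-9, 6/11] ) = [ - 9, - 9,  -  4,-3.67, - 2,-10/7, - 1,-1, - 5/6, - 2/3, - 1/5,1/2,6/11, 3, 4.84 ]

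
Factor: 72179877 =3^1*7^1*11^1*193^1*1619^1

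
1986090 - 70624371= - 68638281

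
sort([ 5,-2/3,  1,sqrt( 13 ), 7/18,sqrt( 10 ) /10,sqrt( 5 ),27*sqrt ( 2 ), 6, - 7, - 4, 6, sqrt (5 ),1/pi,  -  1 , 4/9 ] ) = [ - 7,-4, - 1, - 2/3,sqrt(10 ) /10, 1/pi, 7/18,4/9,1  ,  sqrt(5 ),sqrt( 5 ),sqrt( 13 ),  5,6,6,27*sqrt ( 2)] 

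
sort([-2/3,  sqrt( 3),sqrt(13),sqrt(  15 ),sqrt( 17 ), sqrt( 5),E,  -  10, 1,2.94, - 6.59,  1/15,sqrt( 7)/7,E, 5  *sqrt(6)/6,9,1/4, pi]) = [ - 10, - 6.59, - 2/3, 1/15, 1/4, sqrt( 7)/7, 1, sqrt(3) , 5*sqrt( 6 )/6,sqrt(5 ), E, E,2.94, pi, sqrt(13),sqrt(15 ),sqrt( 17),9] 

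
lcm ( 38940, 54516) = 272580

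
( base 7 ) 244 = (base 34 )3s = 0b10000010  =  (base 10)130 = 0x82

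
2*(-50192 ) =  - 100384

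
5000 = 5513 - 513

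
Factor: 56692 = 2^2*14173^1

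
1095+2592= 3687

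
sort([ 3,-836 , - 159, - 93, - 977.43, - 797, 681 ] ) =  [ - 977.43, -836, - 797, - 159, - 93 , 3,681 ] 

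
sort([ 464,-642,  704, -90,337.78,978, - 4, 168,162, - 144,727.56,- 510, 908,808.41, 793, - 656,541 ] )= [ - 656, - 642, - 510 , - 144,  -  90, - 4,162,168,337.78, 464,541,704,  727.56, 793,808.41,908,  978]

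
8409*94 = 790446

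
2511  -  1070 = 1441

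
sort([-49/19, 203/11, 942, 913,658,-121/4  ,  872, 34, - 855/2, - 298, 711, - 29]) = [ - 855/2, -298, - 121/4, - 29,  -  49/19,203/11 , 34 , 658,  711 , 872,  913,  942] 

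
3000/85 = 35 + 5/17 = 35.29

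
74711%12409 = 257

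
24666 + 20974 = 45640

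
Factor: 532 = 2^2 * 7^1*19^1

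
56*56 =3136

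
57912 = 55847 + 2065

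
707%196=119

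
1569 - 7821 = - 6252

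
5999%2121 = 1757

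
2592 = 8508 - 5916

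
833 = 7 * 119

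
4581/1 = 4581 = 4581.00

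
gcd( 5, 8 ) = 1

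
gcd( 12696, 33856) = 4232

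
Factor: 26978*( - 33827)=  - 912584806 = - 2^1 *7^1*41^1*47^1 * 33827^1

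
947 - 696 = 251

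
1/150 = 1/150 =0.01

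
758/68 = 379/34 = 11.15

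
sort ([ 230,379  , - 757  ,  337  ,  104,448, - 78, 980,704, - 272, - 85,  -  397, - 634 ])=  [ - 757, - 634,-397, - 272, - 85, - 78 , 104, 230,337, 379,  448, 704, 980]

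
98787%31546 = 4149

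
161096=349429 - 188333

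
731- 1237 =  - 506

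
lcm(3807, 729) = 34263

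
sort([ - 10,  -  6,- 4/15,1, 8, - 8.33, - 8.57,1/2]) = [ - 10, - 8.57, - 8.33, - 6, - 4/15,  1/2,1, 8] 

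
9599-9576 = 23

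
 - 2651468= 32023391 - 34674859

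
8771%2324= 1799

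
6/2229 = 2/743 =0.00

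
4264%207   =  124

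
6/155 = 6/155 = 0.04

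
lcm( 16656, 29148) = 116592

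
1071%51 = 0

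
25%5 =0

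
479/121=479/121 = 3.96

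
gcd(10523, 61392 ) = 1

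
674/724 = 337/362= 0.93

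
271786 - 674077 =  - 402291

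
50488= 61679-11191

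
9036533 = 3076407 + 5960126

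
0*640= 0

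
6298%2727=844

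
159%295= 159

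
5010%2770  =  2240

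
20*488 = 9760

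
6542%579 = 173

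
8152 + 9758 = 17910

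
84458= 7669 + 76789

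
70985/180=14197/36=394.36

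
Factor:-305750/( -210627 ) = 2^1 *3^( - 3 )*5^3 * 29^( - 1)*269^(-1)*1223^1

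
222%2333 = 222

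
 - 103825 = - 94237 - 9588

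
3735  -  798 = 2937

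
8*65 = 520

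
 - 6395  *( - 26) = 166270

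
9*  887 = 7983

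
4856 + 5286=10142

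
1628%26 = 16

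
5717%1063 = 402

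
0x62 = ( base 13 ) 77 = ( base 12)82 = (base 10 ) 98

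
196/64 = 49/16 = 3.06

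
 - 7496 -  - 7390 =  - 106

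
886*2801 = 2481686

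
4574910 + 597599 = 5172509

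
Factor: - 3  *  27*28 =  - 2^2*3^4*7^1 = -2268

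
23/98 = 23/98 = 0.23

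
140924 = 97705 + 43219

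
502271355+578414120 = 1080685475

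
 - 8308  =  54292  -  62600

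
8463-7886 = 577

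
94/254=47/127 = 0.37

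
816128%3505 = 2968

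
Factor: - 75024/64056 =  - 3126/2669 = - 2^1 *3^1*17^( - 1 )*157^( - 1)*521^1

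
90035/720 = 18007/144 = 125.05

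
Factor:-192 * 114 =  -2^7*3^2*19^1=- 21888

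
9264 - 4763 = 4501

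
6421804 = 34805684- 28383880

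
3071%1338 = 395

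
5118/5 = 5118/5 = 1023.60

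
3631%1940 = 1691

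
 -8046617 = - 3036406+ - 5010211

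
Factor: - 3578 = -2^1*1789^1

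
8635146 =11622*743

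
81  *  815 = 66015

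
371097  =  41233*9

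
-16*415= - 6640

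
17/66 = 17/66 = 0.26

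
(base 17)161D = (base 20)gdh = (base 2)1101000010101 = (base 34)5qd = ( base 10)6677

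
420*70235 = 29498700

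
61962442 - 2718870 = 59243572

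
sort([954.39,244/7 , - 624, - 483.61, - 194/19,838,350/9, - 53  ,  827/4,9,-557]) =[ - 624, - 557, - 483.61, - 53,  -  194/19, 9,244/7,350/9, 827/4, 838,954.39]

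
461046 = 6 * 76841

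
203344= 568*358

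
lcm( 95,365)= 6935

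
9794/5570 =1 + 2112/2785  =  1.76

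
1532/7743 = 1532/7743 = 0.20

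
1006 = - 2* (  -  503) 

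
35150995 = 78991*445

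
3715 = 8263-4548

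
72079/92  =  783+43/92 = 783.47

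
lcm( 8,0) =0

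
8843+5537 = 14380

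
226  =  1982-1756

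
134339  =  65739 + 68600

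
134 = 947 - 813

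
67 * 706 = 47302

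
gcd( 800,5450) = 50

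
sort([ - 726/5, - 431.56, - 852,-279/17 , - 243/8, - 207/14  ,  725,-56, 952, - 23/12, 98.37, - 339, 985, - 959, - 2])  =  [ - 959, - 852, - 431.56, - 339, - 726/5, - 56, - 243/8, - 279/17,-207/14,  -  2, - 23/12, 98.37 , 725,952,  985 ]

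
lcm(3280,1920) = 78720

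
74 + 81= 155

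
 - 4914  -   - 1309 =-3605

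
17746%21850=17746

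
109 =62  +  47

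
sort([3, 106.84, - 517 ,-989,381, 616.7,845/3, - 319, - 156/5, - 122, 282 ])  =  [ - 989, - 517, - 319, - 122, - 156/5, 3, 106.84,  845/3,282,  381,616.7 ]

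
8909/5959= 1 + 50/101 = 1.50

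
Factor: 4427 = 19^1*233^1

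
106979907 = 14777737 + 92202170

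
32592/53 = 32592/53 = 614.94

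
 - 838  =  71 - 909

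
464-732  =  -268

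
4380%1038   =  228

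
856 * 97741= 83666296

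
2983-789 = 2194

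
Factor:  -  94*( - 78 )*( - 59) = -2^2*3^1 *13^1*47^1*59^1 = - 432588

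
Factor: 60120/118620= 334/659 = 2^1*167^1*659^(-1 ) 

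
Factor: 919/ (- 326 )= -2^( - 1 )*163^( - 1)*919^1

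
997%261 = 214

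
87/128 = 87/128 = 0.68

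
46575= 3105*15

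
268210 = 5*53642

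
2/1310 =1/655= 0.00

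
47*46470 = 2184090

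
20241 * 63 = 1275183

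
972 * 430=417960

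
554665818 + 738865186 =1293531004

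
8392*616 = 5169472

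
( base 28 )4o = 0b10001000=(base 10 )136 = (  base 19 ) 73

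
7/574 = 1/82 = 0.01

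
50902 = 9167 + 41735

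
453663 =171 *2653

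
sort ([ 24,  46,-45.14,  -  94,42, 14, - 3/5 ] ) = [-94 ,  -  45.14,-3/5,14,24, 42,46 ]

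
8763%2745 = 528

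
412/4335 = 412/4335 = 0.10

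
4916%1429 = 629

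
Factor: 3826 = 2^1*1913^1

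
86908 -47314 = 39594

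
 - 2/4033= - 1 + 4031/4033 = - 0.00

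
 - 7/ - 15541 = 7/15541 = 0.00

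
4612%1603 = 1406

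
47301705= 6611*7155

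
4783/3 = 1594 + 1/3  =  1594.33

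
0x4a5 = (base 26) 1JJ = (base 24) 21d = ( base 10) 1189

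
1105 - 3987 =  - 2882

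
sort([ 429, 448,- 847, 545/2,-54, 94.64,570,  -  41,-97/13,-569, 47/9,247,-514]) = [-847, - 569, - 514,- 54, - 41,  -  97/13,47/9,94.64 , 247,545/2,429,448,570]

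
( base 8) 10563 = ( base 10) 4467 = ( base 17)F7D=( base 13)2058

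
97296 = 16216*6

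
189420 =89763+99657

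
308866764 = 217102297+91764467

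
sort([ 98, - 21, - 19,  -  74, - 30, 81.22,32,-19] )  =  [ -74, - 30, - 21, - 19, - 19,32, 81.22 , 98]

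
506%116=42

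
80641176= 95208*847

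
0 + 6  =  6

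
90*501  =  45090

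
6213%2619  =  975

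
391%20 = 11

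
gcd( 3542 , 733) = 1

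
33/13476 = 11/4492 = 0.00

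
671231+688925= 1360156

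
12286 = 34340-22054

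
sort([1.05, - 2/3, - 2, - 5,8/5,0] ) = [ - 5, - 2, - 2/3,0 , 1.05 , 8/5]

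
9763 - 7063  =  2700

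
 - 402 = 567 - 969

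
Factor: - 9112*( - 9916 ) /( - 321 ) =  - 90354592/321=-2^5 * 3^( - 1)*17^1*37^1*67^2 * 107^( - 1 ) 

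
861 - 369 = 492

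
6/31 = 6/31 = 0.19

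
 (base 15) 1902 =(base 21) c55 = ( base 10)5402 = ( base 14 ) 1d7c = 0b1010100011010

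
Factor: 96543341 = 96543341^1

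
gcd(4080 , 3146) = 2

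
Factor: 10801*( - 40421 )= -7^1*83^1 * 487^1*1543^1  =  - 436587221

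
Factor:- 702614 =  - 2^1  *11^1*109^1*293^1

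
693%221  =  30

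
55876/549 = 101 + 7/9=101.78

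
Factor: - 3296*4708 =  - 2^7 *11^1*103^1*107^1 = - 15517568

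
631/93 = 631/93 = 6.78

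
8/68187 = 8/68187 = 0.00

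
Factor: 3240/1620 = 2 = 2^1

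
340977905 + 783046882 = 1124024787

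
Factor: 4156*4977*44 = 2^4*3^2*7^1*11^1*79^1*1039^1  =  910114128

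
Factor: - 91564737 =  - 3^1*11^1*17^2*9601^1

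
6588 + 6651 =13239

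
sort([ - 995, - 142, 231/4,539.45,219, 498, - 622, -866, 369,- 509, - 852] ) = [ - 995, - 866, - 852,  -  622, - 509, - 142, 231/4, 219, 369, 498, 539.45] 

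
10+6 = 16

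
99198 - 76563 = 22635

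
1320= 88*15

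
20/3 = 6 + 2/3 = 6.67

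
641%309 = 23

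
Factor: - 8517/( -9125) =3^1 * 5^ (-3 )*17^1 * 73^( - 1)*167^1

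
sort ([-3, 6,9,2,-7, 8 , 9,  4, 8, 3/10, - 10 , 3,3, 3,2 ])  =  [ - 10, - 7,-3,3/10,2,2,3,3, 3, 4 , 6,8,8,9,9]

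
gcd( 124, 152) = 4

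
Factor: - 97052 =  - 2^2 * 19^1  *  1277^1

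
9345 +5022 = 14367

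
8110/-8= -4055/4 = -1013.75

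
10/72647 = 10/72647 = 0.00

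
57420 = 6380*9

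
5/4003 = 5/4003 =0.00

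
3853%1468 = 917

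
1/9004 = 1/9004 = 0.00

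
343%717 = 343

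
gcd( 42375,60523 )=1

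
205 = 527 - 322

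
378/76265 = 54/10895 = 0.00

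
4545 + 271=4816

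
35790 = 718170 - 682380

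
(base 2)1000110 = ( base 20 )3A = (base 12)5A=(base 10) 70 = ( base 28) 2E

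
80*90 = 7200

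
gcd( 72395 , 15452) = 1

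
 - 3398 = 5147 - 8545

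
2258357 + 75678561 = 77936918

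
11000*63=693000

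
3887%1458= 971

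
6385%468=301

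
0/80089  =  0 = 0.00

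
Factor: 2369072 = 2^4 * 19^1*7793^1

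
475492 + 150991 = 626483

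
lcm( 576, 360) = 2880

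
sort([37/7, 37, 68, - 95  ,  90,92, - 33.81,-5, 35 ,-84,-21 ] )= [  -  95,  -  84, - 33.81,-21, - 5,37/7,  35, 37, 68, 90,92] 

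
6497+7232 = 13729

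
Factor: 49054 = 2^1*24527^1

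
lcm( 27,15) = 135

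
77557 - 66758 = 10799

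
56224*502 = 28224448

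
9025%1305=1195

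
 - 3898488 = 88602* ( - 44 )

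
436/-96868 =-109/24217 = -0.00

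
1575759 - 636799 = 938960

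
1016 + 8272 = 9288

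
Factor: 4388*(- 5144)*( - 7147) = 2^5*7^1*643^1*1021^1*1097^1 = 161321169184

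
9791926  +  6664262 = 16456188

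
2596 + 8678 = 11274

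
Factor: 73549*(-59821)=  - 7^2*19^1*79^1*163^1*367^1 = -4399774729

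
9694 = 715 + 8979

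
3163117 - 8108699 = - 4945582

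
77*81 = 6237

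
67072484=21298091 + 45774393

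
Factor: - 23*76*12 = -2^4*3^1*19^1*23^1 =- 20976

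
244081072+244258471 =488339543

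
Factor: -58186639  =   - 7^1*8312377^1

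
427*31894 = 13618738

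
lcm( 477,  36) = 1908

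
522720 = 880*594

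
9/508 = 9/508 = 0.02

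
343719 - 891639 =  - 547920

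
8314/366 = 4157/183 =22.72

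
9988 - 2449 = 7539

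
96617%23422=2929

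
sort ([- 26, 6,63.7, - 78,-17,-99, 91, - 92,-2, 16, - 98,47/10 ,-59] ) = [ - 99,  -  98,-92, - 78, - 59, - 26, - 17,  -  2, 47/10,6,16, 63.7, 91]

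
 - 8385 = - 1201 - 7184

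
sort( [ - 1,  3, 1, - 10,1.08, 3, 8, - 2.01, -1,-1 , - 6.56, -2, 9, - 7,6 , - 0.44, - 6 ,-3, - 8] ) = [-10, -8, - 7, - 6.56, - 6, - 3,-2.01,- 2,-1, - 1,  -  1, - 0.44,1,1.08,  3, 3, 6, 8, 9]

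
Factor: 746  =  2^1*373^1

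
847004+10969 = 857973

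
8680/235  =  36 + 44/47 = 36.94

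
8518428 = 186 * 45798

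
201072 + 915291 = 1116363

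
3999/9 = 444+1/3  =  444.33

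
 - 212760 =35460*( - 6 ) 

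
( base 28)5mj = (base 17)FCG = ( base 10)4555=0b1000111001011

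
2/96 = 1/48 =0.02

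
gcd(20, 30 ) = 10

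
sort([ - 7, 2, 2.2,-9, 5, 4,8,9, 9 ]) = [ - 9, - 7, 2, 2.2, 4, 5,  8,  9, 9 ]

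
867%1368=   867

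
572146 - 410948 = 161198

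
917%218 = 45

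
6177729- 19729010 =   -  13551281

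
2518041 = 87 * 28943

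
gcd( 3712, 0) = 3712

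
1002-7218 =  -  6216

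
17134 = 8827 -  - 8307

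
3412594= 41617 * 82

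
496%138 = 82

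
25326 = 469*54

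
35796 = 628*57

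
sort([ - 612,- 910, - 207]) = [ - 910, - 612, - 207]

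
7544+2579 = 10123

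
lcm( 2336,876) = 7008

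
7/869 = 7/869  =  0.01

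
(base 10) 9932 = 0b10011011001100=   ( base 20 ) 14gc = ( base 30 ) B12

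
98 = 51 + 47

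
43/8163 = 43/8163 = 0.01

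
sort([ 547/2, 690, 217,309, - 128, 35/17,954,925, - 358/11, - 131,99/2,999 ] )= [ - 131, - 128, - 358/11,  35/17,99/2, 217, 547/2,309, 690,925,954, 999 ]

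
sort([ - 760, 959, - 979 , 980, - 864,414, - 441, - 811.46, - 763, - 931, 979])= [ - 979,  -  931,-864, - 811.46 , - 763,  -  760,- 441,414 , 959, 979,  980] 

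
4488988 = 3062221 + 1426767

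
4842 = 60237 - 55395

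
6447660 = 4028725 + 2418935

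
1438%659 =120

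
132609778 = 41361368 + 91248410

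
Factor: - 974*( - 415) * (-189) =  -  76395690=- 2^1*3^3*5^1*7^1*83^1 * 487^1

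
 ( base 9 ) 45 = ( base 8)51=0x29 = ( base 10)41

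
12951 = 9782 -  - 3169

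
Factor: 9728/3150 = 2^8  *3^( - 2 )*5^(-2)*7^( - 1) * 19^1= 4864/1575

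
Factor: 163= 163^1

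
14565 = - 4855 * ( - 3)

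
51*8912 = 454512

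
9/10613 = 9/10613=0.00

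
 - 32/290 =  - 16/145=- 0.11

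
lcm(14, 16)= 112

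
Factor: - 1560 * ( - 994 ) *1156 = 1792539840 = 2^6 * 3^1* 5^1 * 7^1* 13^1 * 17^2*71^1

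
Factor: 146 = 2^1 *73^1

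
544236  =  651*836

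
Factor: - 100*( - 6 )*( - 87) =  - 52200 = - 2^3 * 3^2*5^2*  29^1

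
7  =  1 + 6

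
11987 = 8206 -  - 3781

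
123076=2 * 61538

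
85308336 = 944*90369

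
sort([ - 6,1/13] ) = [-6, 1/13]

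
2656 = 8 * 332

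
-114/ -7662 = 19/1277 = 0.01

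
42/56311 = 42/56311= 0.00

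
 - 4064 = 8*( - 508)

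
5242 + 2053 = 7295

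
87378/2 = 43689 = 43689.00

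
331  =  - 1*( - 331)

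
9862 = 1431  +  8431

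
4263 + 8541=12804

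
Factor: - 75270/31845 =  - 26/11 =- 2^1 * 11^( - 1 )*13^1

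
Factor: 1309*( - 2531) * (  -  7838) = 2^1*7^1*11^1 *17^1* 2531^1 * 3919^1 = 25967913202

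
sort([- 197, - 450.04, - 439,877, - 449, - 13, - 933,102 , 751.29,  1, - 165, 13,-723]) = [- 933, - 723, - 450.04,-449, - 439, - 197,  -  165, - 13 , 1,  13, 102 , 751.29,  877]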